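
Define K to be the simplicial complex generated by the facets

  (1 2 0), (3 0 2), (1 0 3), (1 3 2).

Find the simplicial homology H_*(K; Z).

Fix the vertex order 0 < 1 < 2 < 3 and write every simplex with vertices in increasing order. Then dim K = 2 and the simplices of K are:

  0-simplices (4): [0], [1], [2], [3]
  1-simplices (6): [0,1], [0,2], [0,3], [1,2], [1,3], [2,3]
  2-simplices (4): [0,1,2], [0,1,3], [0,2,3], [1,2,3]

so the chain groups are C_0 ≅ Z^4, C_1 ≅ Z^6, C_2 ≅ Z^4.

Boundary ∂_1: C_1 → C_0 maps an edge to its endpoints' difference, ∂[p,q] = q − p. For instance
  ∂[1,3] = [3] − [1].
The resulting 4×6 matrix has rank 3, and its Smith normal form has invariant factors (1,1,1).

The boundary map ∂_2: C_2 → C_1 sends each 2-simplex [p,q,r] to [q,r] − [p,r] + [p,q]. For instance
  ∂[0,1,3] = [1,3] − [0,3] + [0,1],
  ∂[1,2,3] = [2,3] − [1,3] + [1,2].
As a 6×4 matrix over Z this has rank 3, with invariant factors (1,1,1).

Reading off H_k = ker ∂_k / im ∂_{k+1}:

  H_0: rank C_0 − rank ∂_1 = 4 − 3 = 1, and the invariant factors of ∂_1 are all 1, so H_0 ≅ Z.
  H_1: rank ker ∂_1 − rank ∂_2 = (6 − 3) − 3 = 0, and the invariant factors of ∂_2 are all 1, so H_1 ≅ 0.
  H_2: rank ker ∂_2 − rank ∂_3 = (4 − 3) − 0 = 1, and there is no ∂_3, so H_2 ≅ Z.

(K is a triangulation of the 2-sphere S^2.)

H_0 = Z,  H_1 = 0,  H_2 = Z.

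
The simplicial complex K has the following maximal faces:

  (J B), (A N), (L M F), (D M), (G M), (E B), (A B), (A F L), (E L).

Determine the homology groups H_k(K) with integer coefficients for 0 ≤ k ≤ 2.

Order the vertices as A < B < D < E < F < G < J < L < M < N. Listing each simplex with vertices in this order, K has dimension 2 with simplices:

  0-simplices (10): A, B, D, E, F, G, J, L, M, N
  1-simplices (12): AB, AF, AL, AN, BE, BJ, DM, EL, FL, FM, GM, LM
  2-simplices (2): AFL, FLM

so the chain groups are C_0 ≅ Z^10, C_1 ≅ Z^12, C_2 ≅ Z^2.

The boundary map ∂_1: C_1 → C_0 sends each edge [p,q] (with p < q) to q − p. For instance
  ∂FM = M − F.
This gives a 10×12 integer matrix of rank 9; reducing to Smith normal form yields diagonal entries (1,1,1,1,1,1,1,1,1).

The boundary map ∂_2: C_2 → C_1 sends each 2-simplex [p,q,r] to [q,r] − [p,r] + [p,q]. For instance
  ∂AFL = FL − AL + AF,
  ∂FLM = LM − FM + FL.
The resulting 12×2 matrix has rank 2, and its Smith normal form has invariant factors (1,1).

From H_k ≅ ker(∂_k) / im(∂_{k+1}) we obtain:

  H_0: rank C_0 − rank ∂_1 = 10 − 9 = 1, and the invariant factors of ∂_1 are all 1, so H_0 ≅ Z.
  H_1: rank ker ∂_1 − rank ∂_2 = (12 − 9) − 2 = 1, and the invariant factors of ∂_2 are all 1, so H_1 ≅ Z.
  H_2: rank ker ∂_2 − rank ∂_3 = (2 − 2) − 0 = 0, and there is no ∂_3, so H_2 ≅ 0.

H_0 ≅ Z,  H_1 ≅ Z,  H_2 = 0.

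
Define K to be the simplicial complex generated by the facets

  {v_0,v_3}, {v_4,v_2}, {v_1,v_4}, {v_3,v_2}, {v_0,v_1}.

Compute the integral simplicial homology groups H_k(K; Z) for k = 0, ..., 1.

H_0 ≅ Z,  H_1 ≅ Z.

K has 5 vertices, 5 edges.
rank ∂_0 = 0, rank ∂_1 = 4 ⇒ b_0 = 5 − 0 − 4 = 1; all invariant factors of ∂_1 are 1 so no torsion. So H_0 ≅ Z.
rank ∂_1 = 4, rank ∂_2 = 0 ⇒ b_1 = 5 − 4 − 0 = 1. So H_1 ≅ Z.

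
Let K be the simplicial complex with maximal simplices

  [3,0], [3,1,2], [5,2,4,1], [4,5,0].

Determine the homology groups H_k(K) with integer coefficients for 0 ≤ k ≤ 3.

H_0 ≅ Z,  H_1 ≅ Z,  H_2 = 0,  H_3 = 0.

We work with the vertex ordering 0 < 1 < 2 < 3 < 4 < 5. The simplices of K, each written with vertices in increasing order, are:

  0-simplices (6): [0], [1], [2], [3], [4], [5]
  1-simplices (11): [0,3], [0,4], [0,5], [1,2], [1,3], [1,4], [1,5], [2,3], [2,4], [2,5], [4,5]
  2-simplices (6): [0,4,5], [1,2,3], [1,2,4], [1,2,5], [1,4,5], [2,4,5]
  3-simplices (1): [1,2,4,5]

Hence C_0 ≅ Z^6, C_1 ≅ Z^11, C_2 ≅ Z^6, C_3 ≅ Z^1.

The boundary map ∂_1: C_1 → C_0 sends each edge [p,q] (with p < q) to q − p.
The 6×11 boundary matrix has rank 5 and Smith normal form diag(1,1,1,1,1).

The boundary map ∂_2: C_2 → C_1 acts by ∂[p,q,r] = [q,r] − [p,r] + [p,q]. For instance
  ∂[2,4,5] = [4,5] − [2,5] + [2,4],
  ∂[1,2,3] = [2,3] − [1,3] + [1,2].
As a 11×6 matrix over Z this has rank 5, with invariant factors (1,1,1,1,1).

∂_3: C_3 → C_2 sends each 3-simplex σ to the alternating sum Σ_i (−1)^i (σ with its i-th vertex removed). For instance
  ∂[1,2,4,5] = [2,4,5] − [1,4,5] + [1,2,5] − [1,2,4].
This gives a 6×1 integer matrix of rank 1; reducing to Smith normal form yields diagonal entries (1).

Now H_k = ker ∂_k / im ∂_{k+1}, so:

  H_0: rank C_0 − rank ∂_1 = 6 − 5 = 1, and the invariant factors of ∂_1 are all 1, so H_0 = Z.
  H_1: rank ker ∂_1 − rank ∂_2 = (11 − 5) − 5 = 1, and the invariant factors of ∂_2 are all 1, so H_1 = Z.
  H_2: rank ker ∂_2 − rank ∂_3 = (6 − 5) − 1 = 0, and the invariant factors of ∂_3 are all 1, so H_2 = 0.
  H_3: rank ker ∂_3 − rank ∂_4 = (1 − 1) − 0 = 0, and there is no ∂_4, so H_3 = 0.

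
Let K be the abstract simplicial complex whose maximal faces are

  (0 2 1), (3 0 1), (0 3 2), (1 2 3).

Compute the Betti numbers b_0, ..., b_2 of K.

Order the vertices as 0 < 1 < 2 < 3. Listing each simplex with vertices in this order, K has dimension 2 with simplices:

  0-simplices (4): [0], [1], [2], [3]
  1-simplices (6): [0,1], [0,2], [0,3], [1,2], [1,3], [2,3]
  2-simplices (4): [0,1,2], [0,1,3], [0,2,3], [1,2,3]

so the chain groups are C_0 ≅ Z^4, C_1 ≅ Z^6, C_2 ≅ Z^4.

The boundary map ∂_1: C_1 → C_0 maps an edge to its endpoints' difference, ∂[p,q] = q − p. For instance
  ∂[1,3] = [3] − [1].
The 4×6 boundary matrix has rank 3 and Smith normal form diag(1,1,1).

The boundary map ∂_2: C_2 → C_1 acts by ∂[p,q,r] = [q,r] − [p,r] + [p,q]. For instance
  ∂[0,1,2] = [1,2] − [0,2] + [0,1],
  ∂[0,2,3] = [2,3] − [0,3] + [0,2].
As a 6×4 matrix over Z this has rank 3, with invariant factors (1,1,1).

Computing H_k = (kernel of ∂_k) / (image of ∂_{k+1}):

  H_0: rank C_0 − rank ∂_1 = 4 − 3 = 1, and the invariant factors of ∂_1 are all 1, so H_0 ≅ Z.
  H_1: rank ker ∂_1 − rank ∂_2 = (6 − 3) − 3 = 0, and the invariant factors of ∂_2 are all 1, so H_1 ≅ 0.
  H_2: rank ker ∂_2 − rank ∂_3 = (4 − 3) − 0 = 1, and there is no ∂_3, so H_2 ≅ Z.

As a check, the Euler characteristic is 4 − 6 + 4 = 2, which agrees with 1 − 0 + 1 = 2.
(K is a triangulation of the 2-sphere S^2.)

Hence the Betti numbers are b_0 = 1, b_1 = 0, b_2 = 1.

b_0 = 1, b_1 = 0, b_2 = 1.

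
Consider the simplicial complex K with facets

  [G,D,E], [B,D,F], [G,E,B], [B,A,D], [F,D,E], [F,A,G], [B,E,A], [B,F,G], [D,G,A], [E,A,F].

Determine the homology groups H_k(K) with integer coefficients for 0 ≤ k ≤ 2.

H_0 ≅ Z,  H_1 ≅ Z/2,  H_2 = 0.

K has 6 vertices, 15 edges, 10 triangles.
rank ∂_0 = 0, rank ∂_1 = 5 ⇒ b_0 = 6 − 0 − 5 = 1; all invariant factors of ∂_1 are 1 so no torsion. So H_0 ≅ Z.
rank ∂_1 = 5, rank ∂_2 = 10 ⇒ b_1 = 15 − 5 − 10 = 0; ∂_2 has invariant factor(s) [2] giving torsion. So H_1 ≅ Z/2.
rank ∂_2 = 10, rank ∂_3 = 0 ⇒ b_2 = 10 − 10 − 0 = 0. So H_2 ≅ 0.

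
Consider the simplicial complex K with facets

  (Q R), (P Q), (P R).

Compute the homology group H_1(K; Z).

Order the vertices as P < Q < R. Listing each simplex with vertices in this order, K has dimension 1 with simplices:

  0-simplices (3): P, Q, R
  1-simplices (3): PQ, PR, QR

giving chain groups C_0 ≅ Z^3, C_1 ≅ Z^3.

Boundary ∂_1: C_1 → C_0 is given by ∂[p,q] = [q] − [p]. For instance
  ∂QR = R − Q.
As a 3×3 matrix over Z this has rank 2, with invariant factors (1,1).

Computing H_k = (kernel of ∂_k) / (image of ∂_{k+1}):

  H_1: rank ker ∂_1 − rank ∂_2 = (3 − 2) − 0 = 1, and there is no ∂_2, so H_1 = Z.

(K is a triangulation of the circle S^1.)

H_1 ≅ Z.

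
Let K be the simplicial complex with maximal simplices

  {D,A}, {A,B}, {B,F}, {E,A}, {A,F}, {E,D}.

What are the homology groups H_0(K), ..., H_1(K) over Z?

Order the vertices as A < B < D < E < F. Listing each simplex with vertices in this order, K has dimension 1 with simplices:

  0-simplices (5): A, B, D, E, F
  1-simplices (6): AB, AD, AE, AF, BF, DE

so the chain groups are C_0 ≅ Z^5, C_1 ≅ Z^6.

∂_1: C_1 → C_0 maps an edge to its endpoints' difference, ∂[p,q] = q − p. For instance
  ∂BF = F − B.
This gives a 5×6 integer matrix of rank 4; reducing to Smith normal form yields diagonal entries (1,1,1,1).

From H_k ≅ ker(∂_k) / im(∂_{k+1}) we obtain:

  H_0: rank C_0 − rank ∂_1 = 5 − 4 = 1, and the invariant factors of ∂_1 are all 1, so H_0 = Z.
  H_1: rank ker ∂_1 − rank ∂_2 = (6 − 4) − 0 = 2, and there is no ∂_2, so H_1 = Z^2.

H_0 = Z,  H_1 = Z^2.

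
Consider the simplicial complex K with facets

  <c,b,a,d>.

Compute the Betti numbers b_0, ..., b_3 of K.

Fix the vertex order a < b < c < d and write every simplex with vertices in increasing order. Then dim K = 3 and the simplices of K are:

  0-simplices (4): a, b, c, d
  1-simplices (6): ab, ac, ad, bc, bd, cd
  2-simplices (4): abc, abd, acd, bcd
  3-simplices (1): abcd

so the chain groups are C_0 ≅ Z^4, C_1 ≅ Z^6, C_2 ≅ Z^4, C_3 ≅ Z^1.

Boundary ∂_1: C_1 → C_0 maps an edge to its endpoints' difference, ∂[p,q] = q − p. For instance
  ∂bc = c − b.
The 4×6 boundary matrix has rank 3 and Smith normal form diag(1,1,1).

Boundary ∂_2: C_2 → C_1 sends each 2-simplex [p,q,r] to [q,r] − [p,r] + [p,q]. For instance
  ∂abc = bc − ac + ab,
  ∂acd = cd − ad + ac.
The resulting 6×4 matrix has rank 3, and its Smith normal form has invariant factors (1,1,1).

∂_3: C_3 → C_2 sends each 3-simplex σ to the alternating sum Σ_i (−1)^i (σ with its i-th vertex removed). For instance
  ∂abcd = bcd − acd + abd − abc.
The resulting 4×1 matrix has rank 1, and its Smith normal form has invariant factors (1).

Reading off H_k = ker ∂_k / im ∂_{k+1}:

  H_0: rank C_0 − rank ∂_1 = 4 − 3 = 1, and the invariant factors of ∂_1 are all 1, so H_0 = Z.
  H_1: rank ker ∂_1 − rank ∂_2 = (6 − 3) − 3 = 0, and the invariant factors of ∂_2 are all 1, so H_1 = 0.
  H_2: rank ker ∂_2 − rank ∂_3 = (4 − 3) − 1 = 0, and the invariant factors of ∂_3 are all 1, so H_2 = 0.
  H_3: rank ker ∂_3 − rank ∂_4 = (1 − 1) − 0 = 0, and there is no ∂_4, so H_3 = 0.

As a check, the Euler characteristic is 4 − 6 + 4 − 1 = 1, which agrees with 1 − 0 + 0 − 0 = 1.

Hence the Betti numbers are b_0 = 1, b_1 = 0, b_2 = 0, b_3 = 0.

b_0 = 1, b_1 = 0, b_2 = 0, b_3 = 0.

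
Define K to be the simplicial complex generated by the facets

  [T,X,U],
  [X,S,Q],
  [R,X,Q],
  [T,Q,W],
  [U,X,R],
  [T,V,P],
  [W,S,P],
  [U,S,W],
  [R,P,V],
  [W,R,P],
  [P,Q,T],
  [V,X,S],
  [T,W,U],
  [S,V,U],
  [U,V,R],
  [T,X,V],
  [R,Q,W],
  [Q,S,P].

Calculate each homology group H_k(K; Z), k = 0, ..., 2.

H_0 = Z,  H_1 = Z ⊕ Z/2,  H_2 = 0.

Fix the vertex order P < Q < R < S < T < U < V < W < X and write every simplex with vertices in increasing order. Then dim K = 2 and the simplices of K are:

  0-simplices (9): P, Q, R, S, T, U, V, W, X
  1-simplices (27): PQ, PR, PS, PT, PV, PW, QR, QS, QT, QW, QX, RU, RV, RW, RX, SU, SV, SW, SX, TU, TV, TW, TX, UV, UW, UX, VX
  2-simplices (18): PQS, PQT, PRV, PRW, PSW, PTV, QRW, QRX, QSX, QTW, RUV, RUX, SUV, SUW, SVX, TUW, TUX, TVX

giving chain groups C_0 ≅ Z^9, C_1 ≅ Z^27, C_2 ≅ Z^18.

The boundary map ∂_1: C_1 → C_0 is given by ∂[p,q] = [q] − [p].
As a 9×27 matrix over Z this has rank 8, with invariant factors (1,1,1,1,1,1,1,1).

∂_2: C_2 → C_1 maps a triangle to the signed sum of its edges. For instance
  ∂PQT = QT − PT + PQ,
  ∂SUV = UV − SV + SU.
The 27×18 boundary matrix has rank 18 and Smith normal form diag(1,1,1,1,1,1,1,1,1,1,1,1,1,1,1,1,1,2).

Now H_k = ker ∂_k / im ∂_{k+1}, so:

  H_0: rank C_0 − rank ∂_1 = 9 − 8 = 1, and the invariant factors of ∂_1 are all 1, so H_0 ≅ Z.
  H_1: rank ker ∂_1 − rank ∂_2 = (27 − 8) − 18 = 1, and ∂_2 has invariant factor 2 > 1, so H_1 ≅ Z ⊕ Z/2.
  H_2: rank ker ∂_2 − rank ∂_3 = (18 − 18) − 0 = 0, and there is no ∂_3, so H_2 ≅ 0.

(K is a triangulation of the Klein bottle.)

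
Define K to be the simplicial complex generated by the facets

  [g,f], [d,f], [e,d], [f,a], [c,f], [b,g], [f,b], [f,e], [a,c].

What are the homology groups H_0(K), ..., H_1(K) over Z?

Order the vertices as a < b < c < d < e < f < g. Listing each simplex with vertices in this order, K has dimension 1 with simplices:

  0-simplices (7): a, b, c, d, e, f, g
  1-simplices (9): ac, af, bf, bg, cf, de, df, ef, fg

Hence C_0 ≅ Z^7, C_1 ≅ Z^9.

The boundary map ∂_1: C_1 → C_0 is given by ∂[p,q] = [q] − [p]. For instance
  ∂af = f − a.
This gives a 7×9 integer matrix of rank 6; reducing to Smith normal form yields diagonal entries (1,1,1,1,1,1).

Now H_k = ker ∂_k / im ∂_{k+1}, so:

  H_0: rank C_0 − rank ∂_1 = 7 − 6 = 1, and the invariant factors of ∂_1 are all 1, so H_0 ≅ Z.
  H_1: rank ker ∂_1 − rank ∂_2 = (9 − 6) − 0 = 3, and there is no ∂_2, so H_1 ≅ Z^3.

H_0 = Z,  H_1 = Z^3.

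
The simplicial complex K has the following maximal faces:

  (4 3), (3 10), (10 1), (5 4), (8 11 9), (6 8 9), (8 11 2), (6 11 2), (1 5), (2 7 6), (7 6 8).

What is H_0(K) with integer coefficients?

Fix the vertex order 1 < 2 < 3 < 4 < 5 < 6 < 7 < 8 < 9 < 10 < 11 and write every simplex with vertices in increasing order. Then dim K = 2 and the simplices of K are:

  0-simplices (11): [1], [2], [3], [4], [5], [6], [7], [8], [9], [10], [11]
  1-simplices (17): [1,5], [1,10], [2,6], [2,7], [2,8], [2,11], [3,4], [3,10], [4,5], [6,7], [6,8], [6,9], [6,11], [7,8], [8,9], [8,11], [9,11]
  2-simplices (6): [2,6,7], [2,6,11], [2,8,11], [6,7,8], [6,8,9], [8,9,11]

giving chain groups C_0 ≅ Z^11, C_1 ≅ Z^17, C_2 ≅ Z^6.

Boundary ∂_1: C_1 → C_0 is given by ∂[p,q] = [q] − [p].
As a 11×17 matrix over Z this has rank 9, with invariant factors (1,1,1,1,1,1,1,1,1).

The boundary map ∂_2: C_2 → C_1 sends each 2-simplex [p,q,r] to [q,r] − [p,r] + [p,q]. For instance
  ∂[2,6,11] = [6,11] − [2,11] + [2,6],
  ∂[6,7,8] = [7,8] − [6,8] + [6,7].
This gives a 17×6 integer matrix of rank 6; reducing to Smith normal form yields diagonal entries (1,1,1,1,1,1).

Now H_k = ker ∂_k / im ∂_{k+1}, so:

  H_0: rank C_0 − rank ∂_1 = 11 − 9 = 2, and the invariant factors of ∂_1 are all 1, so H_0 ≅ Z^2.

(K is a triangulation of the disjoint union of the circle S^1 and the cylinder S^1 x I.)

H_0 ≅ Z^2.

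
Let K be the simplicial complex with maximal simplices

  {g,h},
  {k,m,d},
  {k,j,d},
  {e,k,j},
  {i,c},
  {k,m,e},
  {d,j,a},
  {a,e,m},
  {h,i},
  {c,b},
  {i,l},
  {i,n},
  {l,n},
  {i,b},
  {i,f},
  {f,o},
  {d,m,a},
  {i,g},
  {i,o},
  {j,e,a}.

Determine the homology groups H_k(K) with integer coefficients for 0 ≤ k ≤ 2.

H_0 ≅ Z^2,  H_1 ≅ Z^4,  H_2 ≅ Z.

Order the vertices as a < b < c < d < e < f < g < h < i < j < k < l < m < n < o. Listing each simplex with vertices in this order, K has dimension 2 with simplices:

  0-simplices (15): a, b, c, d, e, f, g, h, i, j, k, l, m, n, o
  1-simplices (24): ad, ae, aj, am, bc, bi, ci, dj, dk, dm, ej, ek, em, fi, fo, gh, gi, hi, il, in, io, jk, km, ln
  2-simplices (8): adj, adm, aej, aem, djk, dkm, ejk, ekm

giving chain groups C_0 ≅ Z^15, C_1 ≅ Z^24, C_2 ≅ Z^8.

The boundary map ∂_1: C_1 → C_0 is given by ∂[p,q] = [q] − [p]. For instance
  ∂fi = i − f.
As a 15×24 matrix over Z this has rank 13, with invariant factors (1,1,1,1,1,1,1,1,1,1,1,1,1).

Boundary ∂_2: C_2 → C_1 acts by ∂[p,q,r] = [q,r] − [p,r] + [p,q]. For instance
  ∂adj = dj − aj + ad,
  ∂dkm = km − dm + dk.
This gives a 24×8 integer matrix of rank 7; reducing to Smith normal form yields diagonal entries (1,1,1,1,1,1,1).

From H_k ≅ ker(∂_k) / im(∂_{k+1}) we obtain:

  H_0: rank C_0 − rank ∂_1 = 15 − 13 = 2, and the invariant factors of ∂_1 are all 1, so H_0 ≅ Z^2.
  H_1: rank ker ∂_1 − rank ∂_2 = (24 − 13) − 7 = 4, and the invariant factors of ∂_2 are all 1, so H_1 ≅ Z^4.
  H_2: rank ker ∂_2 − rank ∂_3 = (8 − 7) − 0 = 1, and there is no ∂_3, so H_2 ≅ Z.

(K is a triangulation of the disjoint union of a wedge of 4 circles and the 2-sphere S^2.)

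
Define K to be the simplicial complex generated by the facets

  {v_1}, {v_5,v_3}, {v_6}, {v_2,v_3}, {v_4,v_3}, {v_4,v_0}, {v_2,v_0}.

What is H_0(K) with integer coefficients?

Fix the vertex order v_0 < v_1 < v_2 < v_3 < v_4 < v_5 < v_6 and write every simplex with vertices in increasing order. Then dim K = 1 and the simplices of K are:

  0-simplices (7): [v_0], [v_1], [v_2], [v_3], [v_4], [v_5], [v_6]
  1-simplices (5): [v_0,v_2], [v_0,v_4], [v_2,v_3], [v_3,v_4], [v_3,v_5]

Hence C_0 ≅ Z^7, C_1 ≅ Z^5.

∂_1: C_1 → C_0 maps an edge to its endpoints' difference, ∂[p,q] = q − p. For instance
  ∂[v_2,v_3] = [v_3] − [v_2].
The 7×5 boundary matrix has rank 4 and Smith normal form diag(1,1,1,1).

Computing H_k = (kernel of ∂_k) / (image of ∂_{k+1}):

  H_0: rank C_0 − rank ∂_1 = 7 − 4 = 3, and the invariant factors of ∂_1 are all 1, so H_0 = Z^3.

H_0 ≅ Z^3.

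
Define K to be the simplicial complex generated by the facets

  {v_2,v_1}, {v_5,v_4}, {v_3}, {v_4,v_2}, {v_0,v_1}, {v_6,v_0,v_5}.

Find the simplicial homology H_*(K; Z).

Order the vertices as v_0 < v_1 < v_2 < v_3 < v_4 < v_5 < v_6. Listing each simplex with vertices in this order, K has dimension 2 with simplices:

  0-simplices (7): [v_0], [v_1], [v_2], [v_3], [v_4], [v_5], [v_6]
  1-simplices (7): [v_0,v_1], [v_0,v_5], [v_0,v_6], [v_1,v_2], [v_2,v_4], [v_4,v_5], [v_5,v_6]
  2-simplices (1): [v_0,v_5,v_6]

so the chain groups are C_0 ≅ Z^7, C_1 ≅ Z^7, C_2 ≅ Z^1.

Boundary ∂_1: C_1 → C_0 is given by ∂[p,q] = [q] − [p]. For instance
  ∂[v_1,v_2] = [v_2] − [v_1].
This gives a 7×7 integer matrix of rank 5; reducing to Smith normal form yields diagonal entries (1,1,1,1,1).

∂_2: C_2 → C_1 sends each 2-simplex [p,q,r] to [q,r] − [p,r] + [p,q]. For instance
  ∂[v_0,v_5,v_6] = [v_5,v_6] − [v_0,v_6] + [v_0,v_5].
The 7×1 boundary matrix has rank 1 and Smith normal form diag(1).

Now H_k = ker ∂_k / im ∂_{k+1}, so:

  H_0: rank C_0 − rank ∂_1 = 7 − 5 = 2, and the invariant factors of ∂_1 are all 1, so H_0 = Z^2.
  H_1: rank ker ∂_1 − rank ∂_2 = (7 − 5) − 1 = 1, and the invariant factors of ∂_2 are all 1, so H_1 = Z.
  H_2: rank ker ∂_2 − rank ∂_3 = (1 − 1) − 0 = 0, and there is no ∂_3, so H_2 = 0.

As a check, the Euler characteristic is 7 − 7 + 1 = 1, which agrees with 2 − 1 + 0 = 1.

H_0 ≅ Z^2,  H_1 ≅ Z,  H_2 = 0.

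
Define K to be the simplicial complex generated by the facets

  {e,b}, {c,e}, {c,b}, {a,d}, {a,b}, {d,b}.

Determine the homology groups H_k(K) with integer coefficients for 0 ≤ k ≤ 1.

H_0 = Z,  H_1 = Z^2.

Take the total order a < b < c < d < e on the vertex set. Then K (dimension 1) consists of the simplices:

  0-simplices (5): a, b, c, d, e
  1-simplices (6): ab, ad, bc, bd, be, ce

Hence C_0 ≅ Z^5, C_1 ≅ Z^6.

The boundary map ∂_1: C_1 → C_0 maps an edge to its endpoints' difference, ∂[p,q] = q − p.
This gives a 5×6 integer matrix of rank 4; reducing to Smith normal form yields diagonal entries (1,1,1,1).

Computing H_k = (kernel of ∂_k) / (image of ∂_{k+1}):

  H_0: rank C_0 − rank ∂_1 = 5 − 4 = 1, and the invariant factors of ∂_1 are all 1, so H_0 ≅ Z.
  H_1: rank ker ∂_1 − rank ∂_2 = (6 − 4) − 0 = 2, and there is no ∂_2, so H_1 ≅ Z^2.

As a check, the Euler characteristic is 5 − 6 = -1, which agrees with 1 − 2 = -1.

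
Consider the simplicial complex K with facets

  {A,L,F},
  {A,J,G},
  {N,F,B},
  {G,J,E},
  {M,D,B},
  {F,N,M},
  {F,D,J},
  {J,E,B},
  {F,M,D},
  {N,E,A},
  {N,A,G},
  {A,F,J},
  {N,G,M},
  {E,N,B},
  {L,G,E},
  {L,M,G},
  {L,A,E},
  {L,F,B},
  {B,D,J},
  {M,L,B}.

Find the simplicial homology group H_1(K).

Fix the vertex order A < B < D < E < F < G < J < L < M < N and write every simplex with vertices in increasing order. Then dim K = 2 and the simplices of K are:

  0-simplices (10): A, B, D, E, F, G, J, L, M, N
  1-simplices (30): AE, AF, AG, AJ, AL, AN, BD, BE, BF, BJ, BL, BM, BN, DF, DJ, DM, EG, EJ, EL, EN, FJ, FL, FM, FN, GJ, GL, GM, GN, LM, MN
  2-simplices (20): AEL, AEN, AFJ, AFL, AGJ, AGN, BDJ, BDM, BEJ, BEN, BFL, BFN, BLM, DFJ, DFM, EGJ, EGL, FMN, GLM, GMN

giving chain groups C_0 ≅ Z^10, C_1 ≅ Z^30, C_2 ≅ Z^20.

Boundary ∂_1: C_1 → C_0 maps an edge to its endpoints' difference, ∂[p,q] = q − p.
This gives a 10×30 integer matrix of rank 9; reducing to Smith normal form yields diagonal entries (1,1,1,1,1,1,1,1,1).

Boundary ∂_2: C_2 → C_1 maps a triangle to the signed sum of its edges. For instance
  ∂BDJ = DJ − BJ + BD,
  ∂GLM = LM − GM + GL.
As a 30×20 matrix over Z this has rank 20, with invariant factors (1,1,1,1,1,1,1,1,1,1,1,1,1,1,1,1,1,1,1,2).

Computing H_k = (kernel of ∂_k) / (image of ∂_{k+1}):

  H_1: rank ker ∂_1 − rank ∂_2 = (30 − 9) − 20 = 1, and ∂_2 has invariant factor 2 > 1, so H_1 = Z ⊕ Z_2.

H_1 = Z ⊕ Z_2.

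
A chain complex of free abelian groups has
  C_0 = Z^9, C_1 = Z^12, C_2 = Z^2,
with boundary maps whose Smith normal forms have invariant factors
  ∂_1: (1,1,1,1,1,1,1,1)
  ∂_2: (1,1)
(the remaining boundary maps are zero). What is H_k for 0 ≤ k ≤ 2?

H_0: b_0 = 9 − 0 − 8 = 1; torsion from ∂_1 factors > 1: none. So H_0 ≅ Z.
H_1: b_1 = 12 − 8 − 2 = 2; torsion from ∂_2 factors > 1: none. So H_1 ≅ Z^2.
H_2: b_2 = 2 − 2 − 0 = 0; torsion from ∂_3 factors > 1: none. So H_2 ≅ 0.

H_0 ≅ Z,  H_1 ≅ Z^2,  H_2 = 0.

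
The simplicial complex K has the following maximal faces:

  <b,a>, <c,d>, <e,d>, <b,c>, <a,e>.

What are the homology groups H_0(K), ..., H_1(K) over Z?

H_0 = Z,  H_1 = Z.

Order the vertices as a < b < c < d < e. Listing each simplex with vertices in this order, K has dimension 1 with simplices:

  0-simplices (5): a, b, c, d, e
  1-simplices (5): ab, ae, bc, cd, de

so the chain groups are C_0 ≅ Z^5, C_1 ≅ Z^5.

The boundary map ∂_1: C_1 → C_0 sends each edge [p,q] (with p < q) to q − p. For instance
  ∂ab = b − a.
As a 5×5 matrix over Z this has rank 4, with invariant factors (1,1,1,1).

Now H_k = ker ∂_k / im ∂_{k+1}, so:

  H_0: rank C_0 − rank ∂_1 = 5 − 4 = 1, and the invariant factors of ∂_1 are all 1, so H_0 = Z.
  H_1: rank ker ∂_1 − rank ∂_2 = (5 − 4) − 0 = 1, and there is no ∂_2, so H_1 = Z.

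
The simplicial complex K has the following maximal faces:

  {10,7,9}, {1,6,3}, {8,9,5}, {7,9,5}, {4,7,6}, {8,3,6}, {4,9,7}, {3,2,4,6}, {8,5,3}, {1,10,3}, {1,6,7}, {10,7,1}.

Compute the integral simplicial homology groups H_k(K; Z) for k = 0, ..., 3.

We work with the vertex ordering 1 < 2 < 3 < 4 < 5 < 6 < 7 < 8 < 9 < 10. The simplices of K, each written with vertices in increasing order, are:

  0-simplices (10): [1], [2], [3], [4], [5], [6], [7], [8], [9], [10]
  1-simplices (24): (24 of them)
  2-simplices (15): [1,3,6], [1,3,10], [1,6,7], [1,7,10], [2,3,4], [2,3,6], [2,4,6], [3,4,6], [3,5,8], [3,6,8], [4,6,7], [4,7,9], [5,7,9], [5,8,9], [7,9,10]
  3-simplices (1): [2,3,4,6]

giving chain groups C_0 ≅ Z^10, C_1 ≅ Z^24, C_2 ≅ Z^15, C_3 ≅ Z^1.

∂_1: C_1 → C_0 is given by ∂[p,q] = [q] − [p]. For instance
  ∂[5,9] = [9] − [5].
The 10×24 boundary matrix has rank 9 and Smith normal form diag(1,1,1,1,1,1,1,1,1).

The boundary map ∂_2: C_2 → C_1 sends each 2-simplex [p,q,r] to [q,r] − [p,r] + [p,q]. For instance
  ∂[2,3,6] = [3,6] − [2,6] + [2,3],
  ∂[1,3,6] = [3,6] − [1,6] + [1,3].
The 24×15 boundary matrix has rank 14 and Smith normal form diag(1,1,1,1,1,1,1,1,1,1,1,1,1,1).

∂_3: C_3 → C_2 sends each 3-simplex σ to the alternating sum Σ_i (−1)^i (σ with its i-th vertex removed). For instance
  ∂[2,3,4,6] = [3,4,6] − [2,4,6] + [2,3,6] − [2,3,4].
The resulting 15×1 matrix has rank 1, and its Smith normal form has invariant factors (1).

Computing H_k = (kernel of ∂_k) / (image of ∂_{k+1}):

  H_0: rank C_0 − rank ∂_1 = 10 − 9 = 1, and the invariant factors of ∂_1 are all 1, so H_0 = Z.
  H_1: rank ker ∂_1 − rank ∂_2 = (24 − 9) − 14 = 1, and the invariant factors of ∂_2 are all 1, so H_1 = Z.
  H_2: rank ker ∂_2 − rank ∂_3 = (15 − 14) − 1 = 0, and the invariant factors of ∂_3 are all 1, so H_2 = 0.
  H_3: rank ker ∂_3 − rank ∂_4 = (1 − 1) − 0 = 0, and there is no ∂_4, so H_3 = 0.

H_0 = Z,  H_1 = Z,  H_2 = 0,  H_3 = 0.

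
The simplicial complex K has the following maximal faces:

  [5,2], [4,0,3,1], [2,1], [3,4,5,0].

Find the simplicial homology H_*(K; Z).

H_0 = Z,  H_1 = Z,  H_2 = 0,  H_3 = 0.

Order the vertices as 0 < 1 < 2 < 3 < 4 < 5. Listing each simplex with vertices in this order, K has dimension 3 with simplices:

  0-simplices (6): [0], [1], [2], [3], [4], [5]
  1-simplices (11): [0,1], [0,3], [0,4], [0,5], [1,2], [1,3], [1,4], [2,5], [3,4], [3,5], [4,5]
  2-simplices (7): [0,1,3], [0,1,4], [0,3,4], [0,3,5], [0,4,5], [1,3,4], [3,4,5]
  3-simplices (2): [0,1,3,4], [0,3,4,5]

Hence C_0 ≅ Z^6, C_1 ≅ Z^11, C_2 ≅ Z^7, C_3 ≅ Z^2.

Boundary ∂_1: C_1 → C_0 is given by ∂[p,q] = [q] − [p].
This gives a 6×11 integer matrix of rank 5; reducing to Smith normal form yields diagonal entries (1,1,1,1,1).

∂_2: C_2 → C_1 acts by ∂[p,q,r] = [q,r] − [p,r] + [p,q]. For instance
  ∂[0,1,3] = [1,3] − [0,3] + [0,1],
  ∂[1,3,4] = [3,4] − [1,4] + [1,3].
As a 11×7 matrix over Z this has rank 5, with invariant factors (1,1,1,1,1).

The boundary map ∂_3: C_3 → C_2 sends each 3-simplex σ to the alternating sum Σ_i (−1)^i (σ with its i-th vertex removed). For instance
  ∂[0,1,3,4] = [1,3,4] − [0,3,4] + [0,1,4] − [0,1,3],
  ∂[0,3,4,5] = [3,4,5] − [0,4,5] + [0,3,5] − [0,3,4].
The resulting 7×2 matrix has rank 2, and its Smith normal form has invariant factors (1,1).

From H_k ≅ ker(∂_k) / im(∂_{k+1}) we obtain:

  H_0: rank C_0 − rank ∂_1 = 6 − 5 = 1, and the invariant factors of ∂_1 are all 1, so H_0 = Z.
  H_1: rank ker ∂_1 − rank ∂_2 = (11 − 5) − 5 = 1, and the invariant factors of ∂_2 are all 1, so H_1 = Z.
  H_2: rank ker ∂_2 − rank ∂_3 = (7 − 5) − 2 = 0, and the invariant factors of ∂_3 are all 1, so H_2 = 0.
  H_3: rank ker ∂_3 − rank ∂_4 = (2 − 2) − 0 = 0, and there is no ∂_4, so H_3 = 0.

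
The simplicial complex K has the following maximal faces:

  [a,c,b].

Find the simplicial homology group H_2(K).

H_2 ≅ 0.

Order the vertices as a < b < c. Listing each simplex with vertices in this order, K has dimension 2 with simplices:

  0-simplices (3): a, b, c
  1-simplices (3): ab, ac, bc
  2-simplices (1): abc

Hence C_0 ≅ Z^3, C_1 ≅ Z^3, C_2 ≅ Z^1.

The boundary map ∂_1: C_1 → C_0 is given by ∂[p,q] = [q] − [p]. For instance
  ∂ab = b − a.
The 3×3 boundary matrix has rank 2 and Smith normal form diag(1,1).

∂_2: C_2 → C_1 acts by ∂[p,q,r] = [q,r] − [p,r] + [p,q]. For instance
  ∂abc = bc − ac + ab.
As a 3×1 matrix over Z this has rank 1, with invariant factors (1).

Reading off H_k = ker ∂_k / im ∂_{k+1}:

  H_2: rank ker ∂_2 − rank ∂_3 = (1 − 1) − 0 = 0, and there is no ∂_3, so H_2 = 0.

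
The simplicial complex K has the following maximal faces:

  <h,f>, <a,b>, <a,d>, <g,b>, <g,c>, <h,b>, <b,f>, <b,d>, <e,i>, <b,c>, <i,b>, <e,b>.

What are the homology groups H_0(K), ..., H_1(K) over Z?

We work with the vertex ordering a < b < c < d < e < f < g < h < i. The simplices of K, each written with vertices in increasing order, are:

  0-simplices (9): a, b, c, d, e, f, g, h, i
  1-simplices (12): ab, ad, bc, bd, be, bf, bg, bh, bi, cg, ei, fh

giving chain groups C_0 ≅ Z^9, C_1 ≅ Z^12.

∂_1: C_1 → C_0 is given by ∂[p,q] = [q] − [p].
This gives a 9×12 integer matrix of rank 8; reducing to Smith normal form yields diagonal entries (1,1,1,1,1,1,1,1).

Reading off H_k = ker ∂_k / im ∂_{k+1}:

  H_0: rank C_0 − rank ∂_1 = 9 − 8 = 1, and the invariant factors of ∂_1 are all 1, so H_0 ≅ Z.
  H_1: rank ker ∂_1 − rank ∂_2 = (12 − 8) − 0 = 4, and there is no ∂_2, so H_1 ≅ Z^4.

As a check, the Euler characteristic is 9 − 12 = -3, which agrees with 1 − 4 = -3.

H_0 ≅ Z,  H_1 ≅ Z^4.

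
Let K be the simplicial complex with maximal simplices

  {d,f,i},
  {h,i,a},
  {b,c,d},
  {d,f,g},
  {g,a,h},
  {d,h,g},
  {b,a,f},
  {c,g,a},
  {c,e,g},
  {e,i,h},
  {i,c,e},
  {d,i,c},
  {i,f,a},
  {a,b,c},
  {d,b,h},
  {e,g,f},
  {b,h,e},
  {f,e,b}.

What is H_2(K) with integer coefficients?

Fix the vertex order a < b < c < d < e < f < g < h < i and write every simplex with vertices in increasing order. Then dim K = 2 and the simplices of K are:

  0-simplices (9): a, b, c, d, e, f, g, h, i
  1-simplices (27): ab, ac, af, ag, ah, ai, bc, bd, be, bf, bh, cd, ce, cg, ci, df, dg, dh, di, ef, eg, eh, ei, fg, fi, gh, hi
  2-simplices (18): abc, abf, acg, afi, agh, ahi, bcd, bdh, bef, beh, cdi, ceg, cei, dfg, dfi, dgh, efg, ehi

Hence C_0 ≅ Z^9, C_1 ≅ Z^27, C_2 ≅ Z^18.

The boundary map ∂_1: C_1 → C_0 maps an edge to its endpoints' difference, ∂[p,q] = q − p.
As a 9×27 matrix over Z this has rank 8, with invariant factors (1,1,1,1,1,1,1,1).

∂_2: C_2 → C_1 maps a triangle to the signed sum of its edges. For instance
  ∂beh = eh − bh + be,
  ∂cdi = di − ci + cd.
As a 27×18 matrix over Z this has rank 17, with invariant factors (1,1,1,1,1,1,1,1,1,1,1,1,1,1,1,1,1).

From H_k ≅ ker(∂_k) / im(∂_{k+1}) we obtain:

  H_2: rank ker ∂_2 − rank ∂_3 = (18 − 17) − 0 = 1, and there is no ∂_3, so H_2 = Z.

H_2 ≅ Z.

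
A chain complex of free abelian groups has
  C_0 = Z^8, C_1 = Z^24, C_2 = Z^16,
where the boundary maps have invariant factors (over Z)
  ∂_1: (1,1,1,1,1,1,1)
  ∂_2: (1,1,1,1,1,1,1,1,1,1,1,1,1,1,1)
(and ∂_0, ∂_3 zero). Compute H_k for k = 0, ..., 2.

H_0 = Z,  H_1 = Z^2,  H_2 = Z.

H_0: b_0 = 8 − 0 − 7 = 1; torsion from ∂_1 factors > 1: none. So H_0 = Z.
H_1: b_1 = 24 − 7 − 15 = 2; torsion from ∂_2 factors > 1: none. So H_1 = Z^2.
H_2: b_2 = 16 − 15 − 0 = 1; torsion from ∂_3 factors > 1: none. So H_2 = Z.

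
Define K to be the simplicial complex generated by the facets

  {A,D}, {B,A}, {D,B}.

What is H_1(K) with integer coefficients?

H_1 = Z.

Order the vertices as A < B < D. Listing each simplex with vertices in this order, K has dimension 1 with simplices:

  0-simplices (3): A, B, D
  1-simplices (3): AB, AD, BD

giving chain groups C_0 ≅ Z^3, C_1 ≅ Z^3.

Boundary ∂_1: C_1 → C_0 maps an edge to its endpoints' difference, ∂[p,q] = q − p. For instance
  ∂AB = B − A.
The 3×3 boundary matrix has rank 2 and Smith normal form diag(1,1).

Computing H_k = (kernel of ∂_k) / (image of ∂_{k+1}):

  H_1: rank ker ∂_1 − rank ∂_2 = (3 − 2) − 0 = 1, and there is no ∂_2, so H_1 ≅ Z.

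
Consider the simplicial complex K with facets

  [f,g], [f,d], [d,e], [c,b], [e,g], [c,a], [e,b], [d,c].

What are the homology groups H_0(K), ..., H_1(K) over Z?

Fix the vertex order a < b < c < d < e < f < g and write every simplex with vertices in increasing order. Then dim K = 1 and the simplices of K are:

  0-simplices (7): a, b, c, d, e, f, g
  1-simplices (8): ac, bc, be, cd, de, df, eg, fg

giving chain groups C_0 ≅ Z^7, C_1 ≅ Z^8.

∂_1: C_1 → C_0 maps an edge to its endpoints' difference, ∂[p,q] = q − p.
The 7×8 boundary matrix has rank 6 and Smith normal form diag(1,1,1,1,1,1).

Now H_k = ker ∂_k / im ∂_{k+1}, so:

  H_0: rank C_0 − rank ∂_1 = 7 − 6 = 1, and the invariant factors of ∂_1 are all 1, so H_0 = Z.
  H_1: rank ker ∂_1 − rank ∂_2 = (8 − 6) − 0 = 2, and there is no ∂_2, so H_1 = Z^2.

H_0 ≅ Z,  H_1 ≅ Z^2.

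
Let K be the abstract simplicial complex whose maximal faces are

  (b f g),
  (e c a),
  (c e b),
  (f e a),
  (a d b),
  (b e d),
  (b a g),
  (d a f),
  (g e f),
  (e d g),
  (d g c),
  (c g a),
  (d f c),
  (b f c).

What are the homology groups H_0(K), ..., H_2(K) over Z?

Order the vertices as a < b < c < d < e < f < g. Listing each simplex with vertices in this order, K has dimension 2 with simplices:

  0-simplices (7): a, b, c, d, e, f, g
  1-simplices (21): ab, ac, ad, ae, af, ag, bc, bd, be, bf, bg, cd, ce, cf, cg, de, df, dg, ef, eg, fg
  2-simplices (14): abd, abg, ace, acg, adf, aef, bce, bcf, bde, bfg, cdf, cdg, deg, efg

so the chain groups are C_0 ≅ Z^7, C_1 ≅ Z^21, C_2 ≅ Z^14.

∂_1: C_1 → C_0 maps an edge to its endpoints' difference, ∂[p,q] = q − p.
The resulting 7×21 matrix has rank 6, and its Smith normal form has invariant factors (1,1,1,1,1,1).

∂_2: C_2 → C_1 maps a triangle to the signed sum of its edges. For instance
  ∂bfg = fg − bg + bf,
  ∂aef = ef − af + ae.
The resulting 21×14 matrix has rank 13, and its Smith normal form has invariant factors (1,1,1,1,1,1,1,1,1,1,1,1,1).

From H_k ≅ ker(∂_k) / im(∂_{k+1}) we obtain:

  H_0: rank C_0 − rank ∂_1 = 7 − 6 = 1, and the invariant factors of ∂_1 are all 1, so H_0 = Z.
  H_1: rank ker ∂_1 − rank ∂_2 = (21 − 6) − 13 = 2, and the invariant factors of ∂_2 are all 1, so H_1 = Z^2.
  H_2: rank ker ∂_2 − rank ∂_3 = (14 − 13) − 0 = 1, and there is no ∂_3, so H_2 = Z.

(K is a triangulation of the torus T^2.)

H_0 = Z,  H_1 = Z^2,  H_2 = Z.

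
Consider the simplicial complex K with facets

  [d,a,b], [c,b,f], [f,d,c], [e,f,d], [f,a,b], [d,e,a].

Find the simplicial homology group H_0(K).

H_0 = Z.

Take the total order a < b < c < d < e < f on the vertex set. Then K (dimension 2) consists of the simplices:

  0-simplices (6): a, b, c, d, e, f
  1-simplices (12): ab, ad, ae, af, bc, bd, bf, cd, cf, de, df, ef
  2-simplices (6): abd, abf, ade, bcf, cdf, def

so the chain groups are C_0 ≅ Z^6, C_1 ≅ Z^12, C_2 ≅ Z^6.

∂_1: C_1 → C_0 maps an edge to its endpoints' difference, ∂[p,q] = q − p.
The resulting 6×12 matrix has rank 5, and its Smith normal form has invariant factors (1,1,1,1,1).

Boundary ∂_2: C_2 → C_1 maps a triangle to the signed sum of its edges. For instance
  ∂abf = bf − af + ab,
  ∂ade = de − ae + ad.
The resulting 12×6 matrix has rank 6, and its Smith normal form has invariant factors (1,1,1,1,1,1).

From H_k ≅ ker(∂_k) / im(∂_{k+1}) we obtain:

  H_0: rank C_0 − rank ∂_1 = 6 − 5 = 1, and the invariant factors of ∂_1 are all 1, so H_0 ≅ Z.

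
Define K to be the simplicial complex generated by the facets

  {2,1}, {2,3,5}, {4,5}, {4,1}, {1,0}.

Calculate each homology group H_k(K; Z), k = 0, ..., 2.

We work with the vertex ordering 0 < 1 < 2 < 3 < 4 < 5. The simplices of K, each written with vertices in increasing order, are:

  0-simplices (6): [0], [1], [2], [3], [4], [5]
  1-simplices (7): [0,1], [1,2], [1,4], [2,3], [2,5], [3,5], [4,5]
  2-simplices (1): [2,3,5]

Hence C_0 ≅ Z^6, C_1 ≅ Z^7, C_2 ≅ Z^1.

The boundary map ∂_1: C_1 → C_0 sends each edge [p,q] (with p < q) to q − p. For instance
  ∂[2,3] = [3] − [2].
The resulting 6×7 matrix has rank 5, and its Smith normal form has invariant factors (1,1,1,1,1).

∂_2: C_2 → C_1 sends each 2-simplex [p,q,r] to [q,r] − [p,r] + [p,q]. For instance
  ∂[2,3,5] = [3,5] − [2,5] + [2,3].
This gives a 7×1 integer matrix of rank 1; reducing to Smith normal form yields diagonal entries (1).

Reading off H_k = ker ∂_k / im ∂_{k+1}:

  H_0: rank C_0 − rank ∂_1 = 6 − 5 = 1, and the invariant factors of ∂_1 are all 1, so H_0 ≅ Z.
  H_1: rank ker ∂_1 − rank ∂_2 = (7 − 5) − 1 = 1, and the invariant factors of ∂_2 are all 1, so H_1 ≅ Z.
  H_2: rank ker ∂_2 − rank ∂_3 = (1 − 1) − 0 = 0, and there is no ∂_3, so H_2 ≅ 0.

H_0 = Z,  H_1 = Z,  H_2 = 0.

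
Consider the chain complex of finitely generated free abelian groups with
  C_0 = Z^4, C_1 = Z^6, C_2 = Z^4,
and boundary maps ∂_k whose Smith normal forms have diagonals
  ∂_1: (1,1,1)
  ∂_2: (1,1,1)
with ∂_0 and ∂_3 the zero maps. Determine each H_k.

H_0 ≅ Z,  H_1 = 0,  H_2 ≅ Z.

H_0: b_0 = 4 − 0 − 3 = 1; torsion from ∂_1 factors > 1: none. So H_0 ≅ Z.
H_1: b_1 = 6 − 3 − 3 = 0; torsion from ∂_2 factors > 1: none. So H_1 ≅ 0.
H_2: b_2 = 4 − 3 − 0 = 1; torsion from ∂_3 factors > 1: none. So H_2 ≅ Z.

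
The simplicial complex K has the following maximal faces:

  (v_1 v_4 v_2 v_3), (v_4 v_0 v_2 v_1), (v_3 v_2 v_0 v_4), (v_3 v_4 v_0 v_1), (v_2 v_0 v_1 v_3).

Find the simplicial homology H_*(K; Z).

Fix the vertex order v_0 < v_1 < v_2 < v_3 < v_4 and write every simplex with vertices in increasing order. Then dim K = 3 and the simplices of K are:

  0-simplices (5): [v_0], [v_1], [v_2], [v_3], [v_4]
  1-simplices (10): [v_0,v_1], [v_0,v_2], [v_0,v_3], [v_0,v_4], [v_1,v_2], [v_1,v_3], [v_1,v_4], [v_2,v_3], [v_2,v_4], [v_3,v_4]
  2-simplices (10): [v_0,v_1,v_2], [v_0,v_1,v_3], [v_0,v_1,v_4], [v_0,v_2,v_3], [v_0,v_2,v_4], [v_0,v_3,v_4], [v_1,v_2,v_3], [v_1,v_2,v_4], [v_1,v_3,v_4], [v_2,v_3,v_4]
  3-simplices (5): [v_0,v_1,v_2,v_3], [v_0,v_1,v_2,v_4], [v_0,v_1,v_3,v_4], [v_0,v_2,v_3,v_4], [v_1,v_2,v_3,v_4]

Hence C_0 ≅ Z^5, C_1 ≅ Z^10, C_2 ≅ Z^10, C_3 ≅ Z^5.

The boundary map ∂_1: C_1 → C_0 maps an edge to its endpoints' difference, ∂[p,q] = q − p. For instance
  ∂[v_1,v_4] = [v_4] − [v_1].
This gives a 5×10 integer matrix of rank 4; reducing to Smith normal form yields diagonal entries (1,1,1,1).

The boundary map ∂_2: C_2 → C_1 sends each 2-simplex [p,q,r] to [q,r] − [p,r] + [p,q]. For instance
  ∂[v_0,v_1,v_3] = [v_1,v_3] − [v_0,v_3] + [v_0,v_1],
  ∂[v_0,v_2,v_4] = [v_2,v_4] − [v_0,v_4] + [v_0,v_2].
The 10×10 boundary matrix has rank 6 and Smith normal form diag(1,1,1,1,1,1).

Boundary ∂_3: C_3 → C_2 sends each 3-simplex σ to the alternating sum Σ_i (−1)^i (σ with its i-th vertex removed). For instance
  ∂[v_0,v_1,v_2,v_4] = [v_1,v_2,v_4] − [v_0,v_2,v_4] + [v_0,v_1,v_4] − [v_0,v_1,v_2],
  ∂[v_0,v_1,v_3,v_4] = [v_1,v_3,v_4] − [v_0,v_3,v_4] + [v_0,v_1,v_4] − [v_0,v_1,v_3].
This gives a 10×5 integer matrix of rank 4; reducing to Smith normal form yields diagonal entries (1,1,1,1).

From H_k ≅ ker(∂_k) / im(∂_{k+1}) we obtain:

  H_0: rank C_0 − rank ∂_1 = 5 − 4 = 1, and the invariant factors of ∂_1 are all 1, so H_0 ≅ Z.
  H_1: rank ker ∂_1 − rank ∂_2 = (10 − 4) − 6 = 0, and the invariant factors of ∂_2 are all 1, so H_1 ≅ 0.
  H_2: rank ker ∂_2 − rank ∂_3 = (10 − 6) − 4 = 0, and the invariant factors of ∂_3 are all 1, so H_2 ≅ 0.
  H_3: rank ker ∂_3 − rank ∂_4 = (5 − 4) − 0 = 1, and there is no ∂_4, so H_3 ≅ Z.

As a check, the Euler characteristic is 5 − 10 + 10 − 5 = 0, which agrees with 1 − 0 + 0 − 1 = 0.
(K is a triangulation of the 3-sphere S^3.)

H_0 ≅ Z,  H_1 = 0,  H_2 = 0,  H_3 ≅ Z.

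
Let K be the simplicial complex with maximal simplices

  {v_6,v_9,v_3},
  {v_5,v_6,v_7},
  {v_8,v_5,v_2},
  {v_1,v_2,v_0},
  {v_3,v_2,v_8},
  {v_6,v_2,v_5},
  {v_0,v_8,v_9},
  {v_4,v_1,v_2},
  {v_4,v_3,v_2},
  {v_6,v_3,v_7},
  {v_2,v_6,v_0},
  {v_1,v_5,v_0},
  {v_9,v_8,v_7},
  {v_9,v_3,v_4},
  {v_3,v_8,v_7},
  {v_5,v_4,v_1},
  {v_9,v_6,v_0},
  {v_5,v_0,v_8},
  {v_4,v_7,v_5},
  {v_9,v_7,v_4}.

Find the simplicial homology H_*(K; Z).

We work with the vertex ordering v_0 < v_1 < v_2 < v_3 < v_4 < v_5 < v_6 < v_7 < v_8 < v_9. The simplices of K, each written with vertices in increasing order, are:

  0-simplices (10): [v_0], [v_1], [v_2], [v_3], [v_4], [v_5], [v_6], [v_7], [v_8], [v_9]
  1-simplices (30): (30 of them)
  2-simplices (20): (20 of them)

so the chain groups are C_0 ≅ Z^10, C_1 ≅ Z^30, C_2 ≅ Z^20.

The boundary map ∂_1: C_1 → C_0 is given by ∂[p,q] = [q] − [p]. For instance
  ∂[v_7,v_9] = [v_9] − [v_7].
This gives a 10×30 integer matrix of rank 9; reducing to Smith normal form yields diagonal entries (1,1,1,1,1,1,1,1,1).

∂_2: C_2 → C_1 acts by ∂[p,q,r] = [q,r] − [p,r] + [p,q]. For instance
  ∂[v_4,v_7,v_9] = [v_7,v_9] − [v_4,v_9] + [v_4,v_7],
  ∂[v_5,v_6,v_7] = [v_6,v_7] − [v_5,v_7] + [v_5,v_6].
This gives a 30×20 integer matrix of rank 20; reducing to Smith normal form yields diagonal entries (1,1,1,1,1,1,1,1,1,1,1,1,1,1,1,1,1,1,1,2).

Computing H_k = (kernel of ∂_k) / (image of ∂_{k+1}):

  H_0: rank C_0 − rank ∂_1 = 10 − 9 = 1, and the invariant factors of ∂_1 are all 1, so H_0 = Z.
  H_1: rank ker ∂_1 − rank ∂_2 = (30 − 9) − 20 = 1, and ∂_2 has invariant factor 2 > 1, so H_1 = Z ⊕ Z/2Z.
  H_2: rank ker ∂_2 − rank ∂_3 = (20 − 20) − 0 = 0, and there is no ∂_3, so H_2 = 0.

As a check, the Euler characteristic is 10 − 30 + 20 = 0, which agrees with 1 − 1 + 0 = 0.

H_0 ≅ Z,  H_1 ≅ Z ⊕ Z/2Z,  H_2 = 0.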